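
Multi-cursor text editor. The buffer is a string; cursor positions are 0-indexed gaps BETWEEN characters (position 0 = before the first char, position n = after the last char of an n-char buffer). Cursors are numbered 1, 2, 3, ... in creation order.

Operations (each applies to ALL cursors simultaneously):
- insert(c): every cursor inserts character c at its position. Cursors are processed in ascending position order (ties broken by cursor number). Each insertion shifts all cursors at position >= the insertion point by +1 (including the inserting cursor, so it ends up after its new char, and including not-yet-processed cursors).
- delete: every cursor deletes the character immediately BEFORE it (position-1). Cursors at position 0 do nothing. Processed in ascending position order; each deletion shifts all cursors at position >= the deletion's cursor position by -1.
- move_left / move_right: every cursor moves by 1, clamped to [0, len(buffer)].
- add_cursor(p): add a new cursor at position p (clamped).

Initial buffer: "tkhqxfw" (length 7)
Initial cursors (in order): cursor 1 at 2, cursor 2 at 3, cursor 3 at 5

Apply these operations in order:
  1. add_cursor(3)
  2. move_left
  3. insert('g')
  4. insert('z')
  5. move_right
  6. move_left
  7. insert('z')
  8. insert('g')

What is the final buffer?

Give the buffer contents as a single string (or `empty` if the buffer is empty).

After op 1 (add_cursor(3)): buffer="tkhqxfw" (len 7), cursors c1@2 c2@3 c4@3 c3@5, authorship .......
After op 2 (move_left): buffer="tkhqxfw" (len 7), cursors c1@1 c2@2 c4@2 c3@4, authorship .......
After op 3 (insert('g')): buffer="tgkgghqgxfw" (len 11), cursors c1@2 c2@5 c4@5 c3@8, authorship .1.24..3...
After op 4 (insert('z')): buffer="tgzkggzzhqgzxfw" (len 15), cursors c1@3 c2@8 c4@8 c3@12, authorship .11.2424..33...
After op 5 (move_right): buffer="tgzkggzzhqgzxfw" (len 15), cursors c1@4 c2@9 c4@9 c3@13, authorship .11.2424..33...
After op 6 (move_left): buffer="tgzkggzzhqgzxfw" (len 15), cursors c1@3 c2@8 c4@8 c3@12, authorship .11.2424..33...
After op 7 (insert('z')): buffer="tgzzkggzzzzhqgzzxfw" (len 19), cursors c1@4 c2@11 c4@11 c3@16, authorship .111.242424..333...
After op 8 (insert('g')): buffer="tgzzgkggzzzzgghqgzzgxfw" (len 23), cursors c1@5 c2@14 c4@14 c3@20, authorship .1111.24242424..3333...

Answer: tgzzgkggzzzzgghqgzzgxfw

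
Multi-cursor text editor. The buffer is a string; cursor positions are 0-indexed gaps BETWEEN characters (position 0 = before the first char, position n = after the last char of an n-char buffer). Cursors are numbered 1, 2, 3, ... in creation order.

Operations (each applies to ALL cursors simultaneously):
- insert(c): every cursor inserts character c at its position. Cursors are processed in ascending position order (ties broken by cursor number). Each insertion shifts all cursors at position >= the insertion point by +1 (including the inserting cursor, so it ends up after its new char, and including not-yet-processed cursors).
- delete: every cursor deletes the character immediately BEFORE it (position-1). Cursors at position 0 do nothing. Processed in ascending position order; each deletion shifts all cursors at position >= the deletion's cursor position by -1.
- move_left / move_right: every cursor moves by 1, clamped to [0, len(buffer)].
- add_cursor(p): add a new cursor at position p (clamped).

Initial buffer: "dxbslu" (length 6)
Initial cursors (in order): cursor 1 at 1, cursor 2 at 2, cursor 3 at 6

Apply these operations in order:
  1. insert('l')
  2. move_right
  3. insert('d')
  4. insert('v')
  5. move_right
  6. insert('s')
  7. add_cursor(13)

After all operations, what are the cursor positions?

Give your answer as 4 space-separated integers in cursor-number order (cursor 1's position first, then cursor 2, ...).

After op 1 (insert('l')): buffer="dlxlbslul" (len 9), cursors c1@2 c2@4 c3@9, authorship .1.2....3
After op 2 (move_right): buffer="dlxlbslul" (len 9), cursors c1@3 c2@5 c3@9, authorship .1.2....3
After op 3 (insert('d')): buffer="dlxdlbdsluld" (len 12), cursors c1@4 c2@7 c3@12, authorship .1.12.2...33
After op 4 (insert('v')): buffer="dlxdvlbdvsluldv" (len 15), cursors c1@5 c2@9 c3@15, authorship .1.112.22...333
After op 5 (move_right): buffer="dlxdvlbdvsluldv" (len 15), cursors c1@6 c2@10 c3@15, authorship .1.112.22...333
After op 6 (insert('s')): buffer="dlxdvlsbdvssluldvs" (len 18), cursors c1@7 c2@12 c3@18, authorship .1.1121.22.2..3333
After op 7 (add_cursor(13)): buffer="dlxdvlsbdvssluldvs" (len 18), cursors c1@7 c2@12 c4@13 c3@18, authorship .1.1121.22.2..3333

Answer: 7 12 18 13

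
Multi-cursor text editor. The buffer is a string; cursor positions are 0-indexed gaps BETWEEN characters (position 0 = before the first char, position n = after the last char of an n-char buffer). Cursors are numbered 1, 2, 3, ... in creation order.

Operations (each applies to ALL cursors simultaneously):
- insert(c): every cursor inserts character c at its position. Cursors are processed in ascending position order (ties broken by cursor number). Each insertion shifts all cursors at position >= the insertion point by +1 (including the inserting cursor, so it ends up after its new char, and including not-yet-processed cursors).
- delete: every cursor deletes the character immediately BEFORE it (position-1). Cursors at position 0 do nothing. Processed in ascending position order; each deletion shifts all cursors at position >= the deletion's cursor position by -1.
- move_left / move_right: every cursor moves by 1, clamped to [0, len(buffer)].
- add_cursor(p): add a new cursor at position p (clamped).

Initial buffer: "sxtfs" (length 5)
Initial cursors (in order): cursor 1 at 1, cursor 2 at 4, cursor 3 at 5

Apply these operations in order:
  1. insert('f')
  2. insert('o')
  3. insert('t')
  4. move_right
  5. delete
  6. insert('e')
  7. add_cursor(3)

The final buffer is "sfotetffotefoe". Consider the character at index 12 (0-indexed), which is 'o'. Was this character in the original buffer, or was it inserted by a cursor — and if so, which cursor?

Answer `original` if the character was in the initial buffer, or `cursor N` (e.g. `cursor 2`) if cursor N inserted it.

Answer: cursor 3

Derivation:
After op 1 (insert('f')): buffer="sfxtffsf" (len 8), cursors c1@2 c2@6 c3@8, authorship .1...2.3
After op 2 (insert('o')): buffer="sfoxtffosfo" (len 11), cursors c1@3 c2@8 c3@11, authorship .11...22.33
After op 3 (insert('t')): buffer="sfotxtffotsfot" (len 14), cursors c1@4 c2@10 c3@14, authorship .111...222.333
After op 4 (move_right): buffer="sfotxtffotsfot" (len 14), cursors c1@5 c2@11 c3@14, authorship .111...222.333
After op 5 (delete): buffer="sfottffotfo" (len 11), cursors c1@4 c2@9 c3@11, authorship .111..22233
After op 6 (insert('e')): buffer="sfotetffotefoe" (len 14), cursors c1@5 c2@11 c3@14, authorship .1111..2222333
After op 7 (add_cursor(3)): buffer="sfotetffotefoe" (len 14), cursors c4@3 c1@5 c2@11 c3@14, authorship .1111..2222333
Authorship (.=original, N=cursor N): . 1 1 1 1 . . 2 2 2 2 3 3 3
Index 12: author = 3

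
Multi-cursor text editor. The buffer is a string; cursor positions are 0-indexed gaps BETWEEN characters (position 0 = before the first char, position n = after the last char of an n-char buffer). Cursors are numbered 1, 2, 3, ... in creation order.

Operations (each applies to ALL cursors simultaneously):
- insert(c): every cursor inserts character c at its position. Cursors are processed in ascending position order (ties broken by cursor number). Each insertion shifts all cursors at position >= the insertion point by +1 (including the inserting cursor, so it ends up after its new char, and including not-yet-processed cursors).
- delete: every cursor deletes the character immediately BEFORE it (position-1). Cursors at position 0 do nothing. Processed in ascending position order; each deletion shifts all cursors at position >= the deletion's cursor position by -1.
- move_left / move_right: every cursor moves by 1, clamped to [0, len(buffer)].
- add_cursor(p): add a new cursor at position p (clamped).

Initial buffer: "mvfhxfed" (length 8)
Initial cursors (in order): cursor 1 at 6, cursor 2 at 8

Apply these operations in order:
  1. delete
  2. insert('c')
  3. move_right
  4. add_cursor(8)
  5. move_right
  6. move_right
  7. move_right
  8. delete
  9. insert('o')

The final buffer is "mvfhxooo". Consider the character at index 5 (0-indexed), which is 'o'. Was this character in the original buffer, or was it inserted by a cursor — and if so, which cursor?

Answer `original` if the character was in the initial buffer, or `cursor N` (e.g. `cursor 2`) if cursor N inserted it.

After op 1 (delete): buffer="mvfhxe" (len 6), cursors c1@5 c2@6, authorship ......
After op 2 (insert('c')): buffer="mvfhxcec" (len 8), cursors c1@6 c2@8, authorship .....1.2
After op 3 (move_right): buffer="mvfhxcec" (len 8), cursors c1@7 c2@8, authorship .....1.2
After op 4 (add_cursor(8)): buffer="mvfhxcec" (len 8), cursors c1@7 c2@8 c3@8, authorship .....1.2
After op 5 (move_right): buffer="mvfhxcec" (len 8), cursors c1@8 c2@8 c3@8, authorship .....1.2
After op 6 (move_right): buffer="mvfhxcec" (len 8), cursors c1@8 c2@8 c3@8, authorship .....1.2
After op 7 (move_right): buffer="mvfhxcec" (len 8), cursors c1@8 c2@8 c3@8, authorship .....1.2
After op 8 (delete): buffer="mvfhx" (len 5), cursors c1@5 c2@5 c3@5, authorship .....
After op 9 (insert('o')): buffer="mvfhxooo" (len 8), cursors c1@8 c2@8 c3@8, authorship .....123
Authorship (.=original, N=cursor N): . . . . . 1 2 3
Index 5: author = 1

Answer: cursor 1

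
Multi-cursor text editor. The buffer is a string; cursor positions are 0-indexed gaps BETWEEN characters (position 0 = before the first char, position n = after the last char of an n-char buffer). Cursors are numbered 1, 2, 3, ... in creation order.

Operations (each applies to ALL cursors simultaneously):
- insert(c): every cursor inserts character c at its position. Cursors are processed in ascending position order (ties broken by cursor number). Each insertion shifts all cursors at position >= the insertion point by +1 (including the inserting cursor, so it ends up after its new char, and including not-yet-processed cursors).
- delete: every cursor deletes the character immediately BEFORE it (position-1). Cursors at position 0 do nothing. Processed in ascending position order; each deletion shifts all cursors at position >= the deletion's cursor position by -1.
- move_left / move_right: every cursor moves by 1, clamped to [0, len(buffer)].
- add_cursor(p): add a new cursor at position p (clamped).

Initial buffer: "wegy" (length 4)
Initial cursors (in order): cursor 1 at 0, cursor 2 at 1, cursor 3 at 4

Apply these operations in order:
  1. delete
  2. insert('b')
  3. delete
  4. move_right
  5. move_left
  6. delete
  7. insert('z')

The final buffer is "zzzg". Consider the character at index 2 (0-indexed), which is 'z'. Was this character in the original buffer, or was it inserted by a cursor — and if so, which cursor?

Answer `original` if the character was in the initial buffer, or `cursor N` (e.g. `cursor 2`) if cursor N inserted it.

After op 1 (delete): buffer="eg" (len 2), cursors c1@0 c2@0 c3@2, authorship ..
After op 2 (insert('b')): buffer="bbegb" (len 5), cursors c1@2 c2@2 c3@5, authorship 12..3
After op 3 (delete): buffer="eg" (len 2), cursors c1@0 c2@0 c3@2, authorship ..
After op 4 (move_right): buffer="eg" (len 2), cursors c1@1 c2@1 c3@2, authorship ..
After op 5 (move_left): buffer="eg" (len 2), cursors c1@0 c2@0 c3@1, authorship ..
After op 6 (delete): buffer="g" (len 1), cursors c1@0 c2@0 c3@0, authorship .
After op 7 (insert('z')): buffer="zzzg" (len 4), cursors c1@3 c2@3 c3@3, authorship 123.
Authorship (.=original, N=cursor N): 1 2 3 .
Index 2: author = 3

Answer: cursor 3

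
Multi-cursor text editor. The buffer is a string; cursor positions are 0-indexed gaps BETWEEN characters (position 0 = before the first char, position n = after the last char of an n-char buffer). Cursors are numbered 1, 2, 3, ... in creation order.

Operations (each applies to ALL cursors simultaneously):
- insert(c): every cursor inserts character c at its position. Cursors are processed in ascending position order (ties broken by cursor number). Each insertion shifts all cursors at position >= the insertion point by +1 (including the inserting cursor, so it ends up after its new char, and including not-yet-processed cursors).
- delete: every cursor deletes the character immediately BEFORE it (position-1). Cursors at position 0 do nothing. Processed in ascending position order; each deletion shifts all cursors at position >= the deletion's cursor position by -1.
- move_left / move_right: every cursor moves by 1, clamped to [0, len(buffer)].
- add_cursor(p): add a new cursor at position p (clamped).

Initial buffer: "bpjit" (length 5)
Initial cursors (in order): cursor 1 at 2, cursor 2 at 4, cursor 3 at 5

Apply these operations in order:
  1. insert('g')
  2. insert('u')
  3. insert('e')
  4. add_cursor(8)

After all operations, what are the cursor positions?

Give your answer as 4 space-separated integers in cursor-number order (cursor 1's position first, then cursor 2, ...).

Answer: 5 10 14 8

Derivation:
After op 1 (insert('g')): buffer="bpgjigtg" (len 8), cursors c1@3 c2@6 c3@8, authorship ..1..2.3
After op 2 (insert('u')): buffer="bpgujigutgu" (len 11), cursors c1@4 c2@8 c3@11, authorship ..11..22.33
After op 3 (insert('e')): buffer="bpguejiguetgue" (len 14), cursors c1@5 c2@10 c3@14, authorship ..111..222.333
After op 4 (add_cursor(8)): buffer="bpguejiguetgue" (len 14), cursors c1@5 c4@8 c2@10 c3@14, authorship ..111..222.333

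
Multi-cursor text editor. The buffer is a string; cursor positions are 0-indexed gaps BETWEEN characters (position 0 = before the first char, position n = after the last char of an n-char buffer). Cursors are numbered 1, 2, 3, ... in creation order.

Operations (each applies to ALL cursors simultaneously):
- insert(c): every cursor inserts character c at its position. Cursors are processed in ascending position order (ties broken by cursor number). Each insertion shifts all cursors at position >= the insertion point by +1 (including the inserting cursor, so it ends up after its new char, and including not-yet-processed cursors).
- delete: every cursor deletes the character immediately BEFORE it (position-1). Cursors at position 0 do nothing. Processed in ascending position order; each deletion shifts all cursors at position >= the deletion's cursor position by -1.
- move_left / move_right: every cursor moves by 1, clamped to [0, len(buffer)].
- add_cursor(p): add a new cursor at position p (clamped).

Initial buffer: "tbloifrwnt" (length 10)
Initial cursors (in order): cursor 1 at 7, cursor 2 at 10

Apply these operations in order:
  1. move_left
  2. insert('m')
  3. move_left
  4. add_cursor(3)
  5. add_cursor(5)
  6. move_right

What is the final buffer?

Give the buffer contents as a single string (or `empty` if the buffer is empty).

Answer: tbloifmrwnmt

Derivation:
After op 1 (move_left): buffer="tbloifrwnt" (len 10), cursors c1@6 c2@9, authorship ..........
After op 2 (insert('m')): buffer="tbloifmrwnmt" (len 12), cursors c1@7 c2@11, authorship ......1...2.
After op 3 (move_left): buffer="tbloifmrwnmt" (len 12), cursors c1@6 c2@10, authorship ......1...2.
After op 4 (add_cursor(3)): buffer="tbloifmrwnmt" (len 12), cursors c3@3 c1@6 c2@10, authorship ......1...2.
After op 5 (add_cursor(5)): buffer="tbloifmrwnmt" (len 12), cursors c3@3 c4@5 c1@6 c2@10, authorship ......1...2.
After op 6 (move_right): buffer="tbloifmrwnmt" (len 12), cursors c3@4 c4@6 c1@7 c2@11, authorship ......1...2.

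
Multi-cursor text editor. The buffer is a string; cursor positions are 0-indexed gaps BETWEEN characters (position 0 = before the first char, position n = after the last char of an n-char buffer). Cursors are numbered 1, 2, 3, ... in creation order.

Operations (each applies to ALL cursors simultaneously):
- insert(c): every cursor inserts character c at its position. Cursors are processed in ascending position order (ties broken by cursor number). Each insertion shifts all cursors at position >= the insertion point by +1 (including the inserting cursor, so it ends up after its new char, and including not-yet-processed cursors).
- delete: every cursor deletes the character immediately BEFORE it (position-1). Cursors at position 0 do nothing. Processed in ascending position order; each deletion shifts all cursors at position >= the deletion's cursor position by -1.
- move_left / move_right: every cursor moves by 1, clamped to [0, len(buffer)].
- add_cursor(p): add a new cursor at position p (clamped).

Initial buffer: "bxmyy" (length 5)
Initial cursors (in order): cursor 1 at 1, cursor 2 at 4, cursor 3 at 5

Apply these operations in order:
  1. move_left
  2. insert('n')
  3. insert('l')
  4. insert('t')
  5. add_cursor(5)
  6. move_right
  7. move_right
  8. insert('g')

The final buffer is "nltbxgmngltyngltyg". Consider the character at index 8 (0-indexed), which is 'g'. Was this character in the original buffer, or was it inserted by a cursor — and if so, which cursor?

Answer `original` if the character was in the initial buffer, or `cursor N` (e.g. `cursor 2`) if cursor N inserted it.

After op 1 (move_left): buffer="bxmyy" (len 5), cursors c1@0 c2@3 c3@4, authorship .....
After op 2 (insert('n')): buffer="nbxmnyny" (len 8), cursors c1@1 c2@5 c3@7, authorship 1...2.3.
After op 3 (insert('l')): buffer="nlbxmnlynly" (len 11), cursors c1@2 c2@7 c3@10, authorship 11...22.33.
After op 4 (insert('t')): buffer="nltbxmnltynlty" (len 14), cursors c1@3 c2@9 c3@13, authorship 111...222.333.
After op 5 (add_cursor(5)): buffer="nltbxmnltynlty" (len 14), cursors c1@3 c4@5 c2@9 c3@13, authorship 111...222.333.
After op 6 (move_right): buffer="nltbxmnltynlty" (len 14), cursors c1@4 c4@6 c2@10 c3@14, authorship 111...222.333.
After op 7 (move_right): buffer="nltbxmnltynlty" (len 14), cursors c1@5 c4@7 c2@11 c3@14, authorship 111...222.333.
After op 8 (insert('g')): buffer="nltbxgmngltyngltyg" (len 18), cursors c1@6 c4@9 c2@14 c3@18, authorship 111..1.2422.3233.3
Authorship (.=original, N=cursor N): 1 1 1 . . 1 . 2 4 2 2 . 3 2 3 3 . 3
Index 8: author = 4

Answer: cursor 4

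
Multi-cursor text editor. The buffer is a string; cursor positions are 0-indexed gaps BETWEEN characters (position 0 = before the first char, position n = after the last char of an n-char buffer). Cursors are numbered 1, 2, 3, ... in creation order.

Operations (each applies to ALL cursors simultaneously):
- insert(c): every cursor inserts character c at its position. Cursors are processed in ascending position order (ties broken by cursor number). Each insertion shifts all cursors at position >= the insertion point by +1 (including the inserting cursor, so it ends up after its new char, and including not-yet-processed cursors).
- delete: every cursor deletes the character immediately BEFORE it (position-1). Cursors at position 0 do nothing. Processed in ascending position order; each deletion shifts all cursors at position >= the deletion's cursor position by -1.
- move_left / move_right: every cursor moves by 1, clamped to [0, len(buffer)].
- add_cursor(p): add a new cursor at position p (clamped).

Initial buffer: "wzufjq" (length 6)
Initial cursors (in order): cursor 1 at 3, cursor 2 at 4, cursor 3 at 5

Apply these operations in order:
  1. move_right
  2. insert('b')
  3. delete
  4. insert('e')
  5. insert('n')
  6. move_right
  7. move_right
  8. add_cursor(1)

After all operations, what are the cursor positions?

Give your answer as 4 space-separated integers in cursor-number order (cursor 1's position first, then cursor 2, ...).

After op 1 (move_right): buffer="wzufjq" (len 6), cursors c1@4 c2@5 c3@6, authorship ......
After op 2 (insert('b')): buffer="wzufbjbqb" (len 9), cursors c1@5 c2@7 c3@9, authorship ....1.2.3
After op 3 (delete): buffer="wzufjq" (len 6), cursors c1@4 c2@5 c3@6, authorship ......
After op 4 (insert('e')): buffer="wzufejeqe" (len 9), cursors c1@5 c2@7 c3@9, authorship ....1.2.3
After op 5 (insert('n')): buffer="wzufenjenqen" (len 12), cursors c1@6 c2@9 c3@12, authorship ....11.22.33
After op 6 (move_right): buffer="wzufenjenqen" (len 12), cursors c1@7 c2@10 c3@12, authorship ....11.22.33
After op 7 (move_right): buffer="wzufenjenqen" (len 12), cursors c1@8 c2@11 c3@12, authorship ....11.22.33
After op 8 (add_cursor(1)): buffer="wzufenjenqen" (len 12), cursors c4@1 c1@8 c2@11 c3@12, authorship ....11.22.33

Answer: 8 11 12 1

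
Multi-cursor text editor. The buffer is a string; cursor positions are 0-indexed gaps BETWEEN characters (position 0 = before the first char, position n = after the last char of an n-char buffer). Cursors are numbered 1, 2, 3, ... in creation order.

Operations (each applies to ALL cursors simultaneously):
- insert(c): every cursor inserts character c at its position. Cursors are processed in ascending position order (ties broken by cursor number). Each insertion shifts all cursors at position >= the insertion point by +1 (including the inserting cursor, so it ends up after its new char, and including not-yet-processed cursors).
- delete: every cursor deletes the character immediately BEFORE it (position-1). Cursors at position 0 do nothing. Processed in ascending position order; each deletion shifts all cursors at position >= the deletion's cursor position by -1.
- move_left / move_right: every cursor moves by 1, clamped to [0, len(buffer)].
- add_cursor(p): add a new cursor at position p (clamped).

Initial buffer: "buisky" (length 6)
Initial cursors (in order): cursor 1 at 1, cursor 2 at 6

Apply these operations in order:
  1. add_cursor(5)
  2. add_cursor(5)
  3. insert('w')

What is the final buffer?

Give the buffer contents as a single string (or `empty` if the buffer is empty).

After op 1 (add_cursor(5)): buffer="buisky" (len 6), cursors c1@1 c3@5 c2@6, authorship ......
After op 2 (add_cursor(5)): buffer="buisky" (len 6), cursors c1@1 c3@5 c4@5 c2@6, authorship ......
After op 3 (insert('w')): buffer="bwuiskwwyw" (len 10), cursors c1@2 c3@8 c4@8 c2@10, authorship .1....34.2

Answer: bwuiskwwyw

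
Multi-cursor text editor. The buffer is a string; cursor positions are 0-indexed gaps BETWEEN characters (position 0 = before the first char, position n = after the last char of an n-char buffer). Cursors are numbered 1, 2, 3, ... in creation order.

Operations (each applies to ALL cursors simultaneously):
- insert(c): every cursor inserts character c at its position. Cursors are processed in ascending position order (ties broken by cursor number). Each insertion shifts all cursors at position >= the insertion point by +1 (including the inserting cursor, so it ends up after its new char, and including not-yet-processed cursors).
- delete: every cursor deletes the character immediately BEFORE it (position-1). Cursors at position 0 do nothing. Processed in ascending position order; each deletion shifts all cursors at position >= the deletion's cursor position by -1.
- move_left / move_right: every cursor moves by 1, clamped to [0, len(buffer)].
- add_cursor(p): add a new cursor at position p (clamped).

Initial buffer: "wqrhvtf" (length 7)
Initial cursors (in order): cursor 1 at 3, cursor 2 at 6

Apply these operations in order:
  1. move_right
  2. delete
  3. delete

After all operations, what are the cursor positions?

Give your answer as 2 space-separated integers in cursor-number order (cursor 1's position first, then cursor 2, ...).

After op 1 (move_right): buffer="wqrhvtf" (len 7), cursors c1@4 c2@7, authorship .......
After op 2 (delete): buffer="wqrvt" (len 5), cursors c1@3 c2@5, authorship .....
After op 3 (delete): buffer="wqv" (len 3), cursors c1@2 c2@3, authorship ...

Answer: 2 3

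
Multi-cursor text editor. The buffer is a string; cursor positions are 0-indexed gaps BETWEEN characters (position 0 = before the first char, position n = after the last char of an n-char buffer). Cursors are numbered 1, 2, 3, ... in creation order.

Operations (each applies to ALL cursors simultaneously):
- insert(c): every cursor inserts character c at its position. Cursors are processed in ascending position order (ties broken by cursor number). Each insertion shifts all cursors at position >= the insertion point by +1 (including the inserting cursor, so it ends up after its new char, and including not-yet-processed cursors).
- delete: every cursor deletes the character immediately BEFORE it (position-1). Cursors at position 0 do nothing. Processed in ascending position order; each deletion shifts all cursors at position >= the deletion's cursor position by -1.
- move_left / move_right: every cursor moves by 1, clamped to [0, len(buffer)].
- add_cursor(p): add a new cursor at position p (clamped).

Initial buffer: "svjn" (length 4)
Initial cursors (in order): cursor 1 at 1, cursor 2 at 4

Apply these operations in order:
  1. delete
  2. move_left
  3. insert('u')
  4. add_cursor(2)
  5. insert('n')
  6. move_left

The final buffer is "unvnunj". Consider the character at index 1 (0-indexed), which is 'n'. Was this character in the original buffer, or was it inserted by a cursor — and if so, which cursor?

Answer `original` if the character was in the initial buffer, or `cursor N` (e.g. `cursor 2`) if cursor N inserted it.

Answer: cursor 1

Derivation:
After op 1 (delete): buffer="vj" (len 2), cursors c1@0 c2@2, authorship ..
After op 2 (move_left): buffer="vj" (len 2), cursors c1@0 c2@1, authorship ..
After op 3 (insert('u')): buffer="uvuj" (len 4), cursors c1@1 c2@3, authorship 1.2.
After op 4 (add_cursor(2)): buffer="uvuj" (len 4), cursors c1@1 c3@2 c2@3, authorship 1.2.
After op 5 (insert('n')): buffer="unvnunj" (len 7), cursors c1@2 c3@4 c2@6, authorship 11.322.
After op 6 (move_left): buffer="unvnunj" (len 7), cursors c1@1 c3@3 c2@5, authorship 11.322.
Authorship (.=original, N=cursor N): 1 1 . 3 2 2 .
Index 1: author = 1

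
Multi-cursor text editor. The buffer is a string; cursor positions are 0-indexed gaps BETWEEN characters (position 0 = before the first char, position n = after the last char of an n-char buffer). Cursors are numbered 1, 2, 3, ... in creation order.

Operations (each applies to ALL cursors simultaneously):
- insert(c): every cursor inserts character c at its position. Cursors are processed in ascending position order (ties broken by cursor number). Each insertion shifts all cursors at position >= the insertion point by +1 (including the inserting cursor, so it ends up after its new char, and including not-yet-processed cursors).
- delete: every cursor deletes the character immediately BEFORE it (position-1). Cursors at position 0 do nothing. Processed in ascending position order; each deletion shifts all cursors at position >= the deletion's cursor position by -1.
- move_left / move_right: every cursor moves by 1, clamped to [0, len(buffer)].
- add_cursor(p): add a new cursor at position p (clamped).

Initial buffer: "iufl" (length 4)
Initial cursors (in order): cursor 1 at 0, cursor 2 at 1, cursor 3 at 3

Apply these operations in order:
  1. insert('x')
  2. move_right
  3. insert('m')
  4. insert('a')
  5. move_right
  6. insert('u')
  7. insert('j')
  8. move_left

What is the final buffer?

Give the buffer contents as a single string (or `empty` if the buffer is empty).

Answer: ximaxujumafujxlmauj

Derivation:
After op 1 (insert('x')): buffer="xixufxl" (len 7), cursors c1@1 c2@3 c3@6, authorship 1.2..3.
After op 2 (move_right): buffer="xixufxl" (len 7), cursors c1@2 c2@4 c3@7, authorship 1.2..3.
After op 3 (insert('m')): buffer="ximxumfxlm" (len 10), cursors c1@3 c2@6 c3@10, authorship 1.12.2.3.3
After op 4 (insert('a')): buffer="ximaxumafxlma" (len 13), cursors c1@4 c2@8 c3@13, authorship 1.112.22.3.33
After op 5 (move_right): buffer="ximaxumafxlma" (len 13), cursors c1@5 c2@9 c3@13, authorship 1.112.22.3.33
After op 6 (insert('u')): buffer="ximaxuumafuxlmau" (len 16), cursors c1@6 c2@11 c3@16, authorship 1.1121.22.23.333
After op 7 (insert('j')): buffer="ximaxujumafujxlmauj" (len 19), cursors c1@7 c2@13 c3@19, authorship 1.11211.22.223.3333
After op 8 (move_left): buffer="ximaxujumafujxlmauj" (len 19), cursors c1@6 c2@12 c3@18, authorship 1.11211.22.223.3333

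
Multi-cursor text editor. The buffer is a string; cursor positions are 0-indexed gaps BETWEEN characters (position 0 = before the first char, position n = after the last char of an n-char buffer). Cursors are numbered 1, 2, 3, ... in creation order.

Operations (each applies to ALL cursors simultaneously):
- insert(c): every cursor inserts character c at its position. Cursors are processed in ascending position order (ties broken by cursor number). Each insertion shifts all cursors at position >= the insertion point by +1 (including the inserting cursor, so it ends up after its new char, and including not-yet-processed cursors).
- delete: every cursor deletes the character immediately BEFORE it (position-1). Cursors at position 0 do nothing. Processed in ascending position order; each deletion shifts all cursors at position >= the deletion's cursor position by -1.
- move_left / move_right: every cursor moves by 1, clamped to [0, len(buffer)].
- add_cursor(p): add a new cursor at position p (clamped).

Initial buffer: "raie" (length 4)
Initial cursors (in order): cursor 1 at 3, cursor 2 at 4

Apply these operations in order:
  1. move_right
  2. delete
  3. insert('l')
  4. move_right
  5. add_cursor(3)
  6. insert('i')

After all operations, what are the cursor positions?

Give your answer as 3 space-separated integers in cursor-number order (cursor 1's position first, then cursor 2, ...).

Answer: 7 7 4

Derivation:
After op 1 (move_right): buffer="raie" (len 4), cursors c1@4 c2@4, authorship ....
After op 2 (delete): buffer="ra" (len 2), cursors c1@2 c2@2, authorship ..
After op 3 (insert('l')): buffer="rall" (len 4), cursors c1@4 c2@4, authorship ..12
After op 4 (move_right): buffer="rall" (len 4), cursors c1@4 c2@4, authorship ..12
After op 5 (add_cursor(3)): buffer="rall" (len 4), cursors c3@3 c1@4 c2@4, authorship ..12
After op 6 (insert('i')): buffer="ralilii" (len 7), cursors c3@4 c1@7 c2@7, authorship ..13212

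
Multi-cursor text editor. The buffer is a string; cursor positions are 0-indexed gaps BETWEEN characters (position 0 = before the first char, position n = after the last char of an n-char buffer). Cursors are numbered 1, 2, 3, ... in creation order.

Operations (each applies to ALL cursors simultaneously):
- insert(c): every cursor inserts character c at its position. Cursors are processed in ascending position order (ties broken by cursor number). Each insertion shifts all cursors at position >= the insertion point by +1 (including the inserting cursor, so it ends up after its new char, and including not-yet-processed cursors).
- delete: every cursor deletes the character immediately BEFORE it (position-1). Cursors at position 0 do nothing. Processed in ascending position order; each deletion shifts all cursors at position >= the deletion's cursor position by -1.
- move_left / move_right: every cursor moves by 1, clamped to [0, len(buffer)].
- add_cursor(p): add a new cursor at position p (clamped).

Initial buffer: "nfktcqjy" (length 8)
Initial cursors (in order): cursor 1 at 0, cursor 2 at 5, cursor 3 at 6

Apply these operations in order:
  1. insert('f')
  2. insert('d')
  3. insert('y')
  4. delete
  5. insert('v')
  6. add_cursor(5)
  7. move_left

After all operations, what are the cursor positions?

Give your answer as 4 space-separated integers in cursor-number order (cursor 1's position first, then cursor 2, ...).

After op 1 (insert('f')): buffer="fnfktcfqfjy" (len 11), cursors c1@1 c2@7 c3@9, authorship 1.....2.3..
After op 2 (insert('d')): buffer="fdnfktcfdqfdjy" (len 14), cursors c1@2 c2@9 c3@12, authorship 11.....22.33..
After op 3 (insert('y')): buffer="fdynfktcfdyqfdyjy" (len 17), cursors c1@3 c2@11 c3@15, authorship 111.....222.333..
After op 4 (delete): buffer="fdnfktcfdqfdjy" (len 14), cursors c1@2 c2@9 c3@12, authorship 11.....22.33..
After op 5 (insert('v')): buffer="fdvnfktcfdvqfdvjy" (len 17), cursors c1@3 c2@11 c3@15, authorship 111.....222.333..
After op 6 (add_cursor(5)): buffer="fdvnfktcfdvqfdvjy" (len 17), cursors c1@3 c4@5 c2@11 c3@15, authorship 111.....222.333..
After op 7 (move_left): buffer="fdvnfktcfdvqfdvjy" (len 17), cursors c1@2 c4@4 c2@10 c3@14, authorship 111.....222.333..

Answer: 2 10 14 4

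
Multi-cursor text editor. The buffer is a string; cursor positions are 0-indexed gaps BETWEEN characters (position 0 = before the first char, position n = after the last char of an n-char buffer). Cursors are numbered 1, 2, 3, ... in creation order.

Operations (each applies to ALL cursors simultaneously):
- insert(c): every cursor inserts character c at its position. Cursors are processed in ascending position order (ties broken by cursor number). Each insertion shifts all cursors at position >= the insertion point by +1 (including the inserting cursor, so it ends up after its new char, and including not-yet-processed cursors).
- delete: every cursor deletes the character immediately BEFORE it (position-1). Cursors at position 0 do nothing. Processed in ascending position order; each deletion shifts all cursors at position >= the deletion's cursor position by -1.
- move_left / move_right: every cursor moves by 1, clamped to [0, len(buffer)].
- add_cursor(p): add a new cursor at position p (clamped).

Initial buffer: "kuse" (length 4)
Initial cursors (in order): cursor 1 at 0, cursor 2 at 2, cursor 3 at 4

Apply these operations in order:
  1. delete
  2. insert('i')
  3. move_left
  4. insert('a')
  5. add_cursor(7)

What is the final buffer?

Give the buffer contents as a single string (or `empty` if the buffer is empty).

Answer: aikaisai

Derivation:
After op 1 (delete): buffer="ks" (len 2), cursors c1@0 c2@1 c3@2, authorship ..
After op 2 (insert('i')): buffer="ikisi" (len 5), cursors c1@1 c2@3 c3@5, authorship 1.2.3
After op 3 (move_left): buffer="ikisi" (len 5), cursors c1@0 c2@2 c3@4, authorship 1.2.3
After op 4 (insert('a')): buffer="aikaisai" (len 8), cursors c1@1 c2@4 c3@7, authorship 11.22.33
After op 5 (add_cursor(7)): buffer="aikaisai" (len 8), cursors c1@1 c2@4 c3@7 c4@7, authorship 11.22.33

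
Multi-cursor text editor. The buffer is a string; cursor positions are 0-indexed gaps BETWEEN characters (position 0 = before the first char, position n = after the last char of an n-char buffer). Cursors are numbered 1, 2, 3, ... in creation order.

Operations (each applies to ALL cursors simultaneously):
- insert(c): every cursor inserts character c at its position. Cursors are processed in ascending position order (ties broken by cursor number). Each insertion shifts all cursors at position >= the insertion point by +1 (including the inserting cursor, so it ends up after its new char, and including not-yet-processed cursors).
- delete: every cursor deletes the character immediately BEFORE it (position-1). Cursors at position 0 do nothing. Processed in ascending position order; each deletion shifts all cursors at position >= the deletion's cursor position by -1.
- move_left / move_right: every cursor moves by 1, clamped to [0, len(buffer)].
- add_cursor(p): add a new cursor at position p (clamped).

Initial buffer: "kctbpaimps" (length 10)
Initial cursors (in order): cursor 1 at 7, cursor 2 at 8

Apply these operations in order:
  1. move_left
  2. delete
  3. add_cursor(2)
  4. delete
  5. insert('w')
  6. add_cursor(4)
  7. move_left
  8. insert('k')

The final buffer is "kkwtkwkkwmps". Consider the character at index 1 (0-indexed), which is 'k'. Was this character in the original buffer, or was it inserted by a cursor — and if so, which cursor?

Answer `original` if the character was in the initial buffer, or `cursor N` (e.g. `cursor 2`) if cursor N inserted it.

After op 1 (move_left): buffer="kctbpaimps" (len 10), cursors c1@6 c2@7, authorship ..........
After op 2 (delete): buffer="kctbpmps" (len 8), cursors c1@5 c2@5, authorship ........
After op 3 (add_cursor(2)): buffer="kctbpmps" (len 8), cursors c3@2 c1@5 c2@5, authorship ........
After op 4 (delete): buffer="ktmps" (len 5), cursors c3@1 c1@2 c2@2, authorship .....
After op 5 (insert('w')): buffer="kwtwwmps" (len 8), cursors c3@2 c1@5 c2@5, authorship .3.12...
After op 6 (add_cursor(4)): buffer="kwtwwmps" (len 8), cursors c3@2 c4@4 c1@5 c2@5, authorship .3.12...
After op 7 (move_left): buffer="kwtwwmps" (len 8), cursors c3@1 c4@3 c1@4 c2@4, authorship .3.12...
After op 8 (insert('k')): buffer="kkwtkwkkwmps" (len 12), cursors c3@2 c4@5 c1@8 c2@8, authorship .33.41122...
Authorship (.=original, N=cursor N): . 3 3 . 4 1 1 2 2 . . .
Index 1: author = 3

Answer: cursor 3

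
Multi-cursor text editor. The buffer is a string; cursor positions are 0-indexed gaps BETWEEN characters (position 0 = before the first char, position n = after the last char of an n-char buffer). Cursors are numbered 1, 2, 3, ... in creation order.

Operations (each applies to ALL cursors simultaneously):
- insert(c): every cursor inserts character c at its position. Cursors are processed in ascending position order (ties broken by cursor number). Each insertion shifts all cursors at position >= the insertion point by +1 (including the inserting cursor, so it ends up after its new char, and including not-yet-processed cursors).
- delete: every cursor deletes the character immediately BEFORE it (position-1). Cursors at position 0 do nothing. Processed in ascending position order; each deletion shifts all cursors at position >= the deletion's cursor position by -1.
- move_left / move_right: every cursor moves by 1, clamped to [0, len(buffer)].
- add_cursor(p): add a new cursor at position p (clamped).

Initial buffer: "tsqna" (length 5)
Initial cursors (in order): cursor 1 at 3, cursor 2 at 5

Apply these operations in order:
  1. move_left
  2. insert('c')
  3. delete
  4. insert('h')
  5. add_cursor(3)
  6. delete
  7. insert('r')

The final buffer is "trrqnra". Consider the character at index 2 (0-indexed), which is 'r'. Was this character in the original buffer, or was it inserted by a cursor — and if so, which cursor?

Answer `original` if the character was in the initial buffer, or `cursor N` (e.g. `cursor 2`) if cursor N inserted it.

Answer: cursor 3

Derivation:
After op 1 (move_left): buffer="tsqna" (len 5), cursors c1@2 c2@4, authorship .....
After op 2 (insert('c')): buffer="tscqnca" (len 7), cursors c1@3 c2@6, authorship ..1..2.
After op 3 (delete): buffer="tsqna" (len 5), cursors c1@2 c2@4, authorship .....
After op 4 (insert('h')): buffer="tshqnha" (len 7), cursors c1@3 c2@6, authorship ..1..2.
After op 5 (add_cursor(3)): buffer="tshqnha" (len 7), cursors c1@3 c3@3 c2@6, authorship ..1..2.
After op 6 (delete): buffer="tqna" (len 4), cursors c1@1 c3@1 c2@3, authorship ....
After op 7 (insert('r')): buffer="trrqnra" (len 7), cursors c1@3 c3@3 c2@6, authorship .13..2.
Authorship (.=original, N=cursor N): . 1 3 . . 2 .
Index 2: author = 3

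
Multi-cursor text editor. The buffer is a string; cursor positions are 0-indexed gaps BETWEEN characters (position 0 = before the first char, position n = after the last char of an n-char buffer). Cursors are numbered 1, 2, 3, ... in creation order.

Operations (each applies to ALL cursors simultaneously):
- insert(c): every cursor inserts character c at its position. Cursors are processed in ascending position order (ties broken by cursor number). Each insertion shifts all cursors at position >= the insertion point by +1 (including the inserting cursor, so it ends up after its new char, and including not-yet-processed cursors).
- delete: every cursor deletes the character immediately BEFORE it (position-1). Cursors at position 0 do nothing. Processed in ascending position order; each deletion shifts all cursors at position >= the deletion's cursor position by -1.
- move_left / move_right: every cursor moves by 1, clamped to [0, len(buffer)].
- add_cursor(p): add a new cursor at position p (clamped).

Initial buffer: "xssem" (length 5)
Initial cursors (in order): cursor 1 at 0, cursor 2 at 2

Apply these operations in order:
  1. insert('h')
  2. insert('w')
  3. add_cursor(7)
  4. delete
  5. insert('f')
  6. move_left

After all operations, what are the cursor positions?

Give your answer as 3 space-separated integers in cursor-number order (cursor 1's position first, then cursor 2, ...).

After op 1 (insert('h')): buffer="hxshsem" (len 7), cursors c1@1 c2@4, authorship 1..2...
After op 2 (insert('w')): buffer="hwxshwsem" (len 9), cursors c1@2 c2@6, authorship 11..22...
After op 3 (add_cursor(7)): buffer="hwxshwsem" (len 9), cursors c1@2 c2@6 c3@7, authorship 11..22...
After op 4 (delete): buffer="hxshem" (len 6), cursors c1@1 c2@4 c3@4, authorship 1..2..
After op 5 (insert('f')): buffer="hfxshffem" (len 9), cursors c1@2 c2@7 c3@7, authorship 11..223..
After op 6 (move_left): buffer="hfxshffem" (len 9), cursors c1@1 c2@6 c3@6, authorship 11..223..

Answer: 1 6 6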